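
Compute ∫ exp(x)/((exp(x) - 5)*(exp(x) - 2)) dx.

log(exp(x) - 5)/3 - log(exp(x) - 2)/3 + C

Let u = e^x, du = e^x dx.
The integral becomes ∫ du/((u-5)(u-2)); decompose into partial fractions.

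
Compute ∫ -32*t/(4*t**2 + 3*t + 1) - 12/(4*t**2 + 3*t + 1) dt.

-4*log(4*t**2 + 3*t + 1) + C

Let u = 4*t**2 + 3*t + 1, so du = (8*t + 3) dt.
Rewriting, the integral becomes -4·∫ 1/u du = -4·log(u).
Substituting back, u = 4*t**2 + 3*t + 1.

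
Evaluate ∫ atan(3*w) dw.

Use integration by parts with u = arctan(3*w), dv = dw.
Then du = 3/(9*w**2 + 1) dw.

w*atan(3*w) - log(9*w**2 + 1)/6 + C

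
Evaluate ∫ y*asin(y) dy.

y**2*asin(y)/2 + y*sqrt(-y**2 + 1)/4 - asin(y)/4 + C

Use integration by parts with u = arcsin(y), dv = y dy.
Then du = 1/sqrt(-y**2 + 1) dy.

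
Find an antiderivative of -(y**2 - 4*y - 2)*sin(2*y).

y**2*cos(2*y)/2 - y*sin(2*y)/2 - 2*y*cos(2*y) + sin(2*y) - 5*cos(2*y)/4 + C

Use integration by parts with u = y**2 - 4*y - 2, dv = -sin(2*y) dy, so v = cos(2*y)/2.
Apply parts 2 times (tabular method): alternate signs, differentiate u down to 0, integrate dv up.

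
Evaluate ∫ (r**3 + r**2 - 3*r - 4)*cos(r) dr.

Use integration by parts with u = r**3 + r**2 - 3*r - 4, dv = cos(r) dr, so v = sin(r).
Apply parts 3 times (tabular method): alternate signs, differentiate u down to 0, integrate dv up.

r**3*sin(r) + r**2*sin(r) + 3*r**2*cos(r) - 9*r*sin(r) + 2*r*cos(r) - 6*sin(r) - 9*cos(r) + C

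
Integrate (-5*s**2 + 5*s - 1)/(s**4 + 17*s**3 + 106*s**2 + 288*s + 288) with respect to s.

Factor the denominator: (s + 3)*(s + 4)**2*(s + 6).
Partial-fraction decomposition: 211/(12*(s + 6)) + 11/(4*(s + 4)) + 101/(2*(s + 4)**2) - 61/(3*(s + 3)).
Integrate each term; A/(s−a) gives A·log|s−a|; A/(s−a)² gives −A/(s−a).

-61*log(s + 3)/3 + 11*log(s + 4)/4 + 211*log(s + 6)/12 - 101/(2*s + 8) + C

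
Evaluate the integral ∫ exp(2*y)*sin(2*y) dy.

exp(2*y)*sin(2*y)/4 - exp(2*y)*cos(2*y)/4 + C

Let I denote the integral. Integrate by parts with u = sin(2*y), dv = exp(2*y) dy, so v = exp(2*y)/2: I = exp(2*y)*sin(2*y)/2 − ∫ exp(2*y)*cos(2*y) dy.
Apply parts again with u = cos(2*y), dv = exp(2*y) dy: ∫ exp(2*y)*cos(2*y) dy = exp(2*y)*cos(2*y)/2 + I. Substituting back brings back I: I = exp(2*y)*sin(2*y)/2 - exp(2*y)*cos(2*y)/2 − I.
Solving for I: (1 + 1)·I equals the remaining terms, so I = (1/2)·(exp(2*y)*sin(2*y)/2 - exp(2*y)*cos(2*y)/2).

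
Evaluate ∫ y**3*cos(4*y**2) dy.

Let u = y², du = 2y dy; rewrite as (1/2)∫ u^1·cos(4u) du.
Now integrate by parts 1 time.

y**2*sin(4*y**2)/8 + cos(4*y**2)/32 + C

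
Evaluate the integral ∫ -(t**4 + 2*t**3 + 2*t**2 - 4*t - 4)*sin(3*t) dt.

t**4*cos(3*t)/3 - 4*t**3*sin(3*t)/9 + 2*t**3*cos(3*t)/3 - 2*t**2*sin(3*t)/3 + 2*t**2*cos(3*t)/9 - 4*t*sin(3*t)/27 - 16*t*cos(3*t)/9 + 16*sin(3*t)/27 - 112*cos(3*t)/81 + C

Use integration by parts with u = t**4 + 2*t**3 + 2*t**2 - 4*t - 4, dv = -sin(3*t) dt, so v = cos(3*t)/3.
Apply parts 4 times (tabular method): alternate signs, differentiate u down to 0, integrate dv up.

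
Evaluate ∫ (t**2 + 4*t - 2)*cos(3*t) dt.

Use integration by parts with u = t**2 + 4*t - 2, dv = cos(3*t) dt, so v = sin(3*t)/3.
Apply parts 2 times (tabular method): alternate signs, differentiate u down to 0, integrate dv up.

t**2*sin(3*t)/3 + 4*t*sin(3*t)/3 + 2*t*cos(3*t)/9 - 20*sin(3*t)/27 + 4*cos(3*t)/9 + C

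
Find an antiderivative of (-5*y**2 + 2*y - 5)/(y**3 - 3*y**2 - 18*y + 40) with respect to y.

Factor the denominator: (y - 5)*(y - 2)*(y + 4).
Partial-fraction decomposition: -31/(18*(y + 4)) + 7/(6*(y - 2)) - 40/(9*(y - 5)).
Integrate each term: A/(y−a) contributes A·log|y−a|.

-40*log(y - 5)/9 + 7*log(y - 2)/6 - 31*log(y + 4)/18 + C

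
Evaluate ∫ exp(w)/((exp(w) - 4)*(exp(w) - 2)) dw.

log(exp(w) - 4)/2 - log(exp(w) - 2)/2 + C

Let u = e^w, du = e^w dw.
The integral becomes ∫ du/((u-4)(u-2)); decompose into partial fractions.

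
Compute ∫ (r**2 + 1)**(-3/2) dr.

Substitute r = tan(θ), so dr = sec(θ)^2 dθ and the radical becomes sqrt(r**2 + 1) = sec(θ) by the Pythagorean identity.
Integrate the resulting trig expression in θ, then back-substitute tan(θ) = r, sec(θ) = sqrt(r**2 + 1) (absorbing any constant into C).

r/sqrt(r**2 + 1) + C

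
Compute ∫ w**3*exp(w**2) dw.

Let u = w², du = 2w dw; rewrite as (1/2)∫ u^1·exp(1u) du.
Now integrate by parts 1 time.

(w**2 - 1)*exp(w**2)/2 + C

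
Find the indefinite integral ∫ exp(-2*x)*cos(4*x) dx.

Let I denote the integral. Integrate by parts with u = cos(4*x), dv = exp(-2*x) dx, so v = -exp(-2*x)/2: I = -exp(-2*x)*cos(4*x)/2 − 2·∫ exp(-2*x)*sin(4*x) dx.
Apply parts again with u = sin(4*x), dv = exp(-2*x) dx: ∫ exp(-2*x)*sin(4*x) dx = -exp(-2*x)*sin(4*x)/2 + 2·I. Substituting back brings back I: I = exp(-2*x)*sin(4*x) - exp(-2*x)*cos(4*x)/2 − 4·I.
Solving for I: (1 + 4)·I equals the remaining terms, so I = (1/5)·(exp(-2*x)*sin(4*x) - exp(-2*x)*cos(4*x)/2).

exp(-2*x)*sin(4*x)/5 - exp(-2*x)*cos(4*x)/10 + C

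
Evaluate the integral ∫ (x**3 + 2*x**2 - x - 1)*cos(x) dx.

Use integration by parts with u = x**3 + 2*x**2 - x - 1, dv = cos(x) dx, so v = sin(x).
Apply parts 3 times (tabular method): alternate signs, differentiate u down to 0, integrate dv up.

x**3*sin(x) + 2*x**2*sin(x) + 3*x**2*cos(x) - 7*x*sin(x) + 4*x*cos(x) - 5*sin(x) - 7*cos(x) + C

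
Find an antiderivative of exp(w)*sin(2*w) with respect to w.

exp(w)*sin(2*w)/5 - 2*exp(w)*cos(2*w)/5 + C

Let I denote the integral. Integrate by parts with u = sin(2*w), dv = exp(w) dw, so v = exp(w): I = exp(w)*sin(2*w) − 2·∫ exp(w)*cos(2*w) dw.
Apply parts again with u = cos(2*w), dv = exp(w) dw: ∫ exp(w)*cos(2*w) dw = exp(w)*cos(2*w) + 2·I. Substituting back brings back I: I = exp(w)*sin(2*w) - 2*exp(w)*cos(2*w) − 4·I.
Solving for I: (1 + 4)·I equals the remaining terms, so I = (1/5)·(exp(w)*sin(2*w) - 2*exp(w)*cos(2*w)).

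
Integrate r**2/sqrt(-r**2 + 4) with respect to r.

-r*sqrt(-r**2 + 4)/2 + 2*asin(r/2) + C

Substitute r = 2·sin(θ), so dr = 2·cos(θ) dθ and the radical becomes sqrt(-r**2 + 4) = 2·cos(θ) by the Pythagorean identity.
Integrate the resulting trig expression in θ, then back-substitute θ = asin(r/2), sin(θ) = r/2, cos(θ) = sqrt(-r**2 + 4)/2 (absorbing any constant into C).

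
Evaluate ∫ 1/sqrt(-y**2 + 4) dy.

Substitute y = 2·sin(θ), so dy = 2·cos(θ) dθ and the radical becomes sqrt(-y**2 + 4) = 2·cos(θ) by the Pythagorean identity.
Integrate the resulting trig expression in θ, then back-substitute θ = asin(y/2), sin(θ) = y/2, cos(θ) = sqrt(-y**2 + 4)/2 (absorbing any constant into C).

asin(y/2) + C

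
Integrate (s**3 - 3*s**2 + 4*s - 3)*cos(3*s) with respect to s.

s**3*sin(3*s)/3 - s**2*sin(3*s) + s**2*cos(3*s)/3 + 10*s*sin(3*s)/9 - 2*s*cos(3*s)/3 - 7*sin(3*s)/9 + 10*cos(3*s)/27 + C

Use integration by parts with u = s**3 - 3*s**2 + 4*s - 3, dv = cos(3*s) ds, so v = sin(3*s)/3.
Apply parts 3 times (tabular method): alternate signs, differentiate u down to 0, integrate dv up.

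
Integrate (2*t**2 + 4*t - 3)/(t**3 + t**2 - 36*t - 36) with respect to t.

31*log(t - 6)/28 + log(t + 1)/7 + 3*log(t + 6)/4 + C

Factor the denominator: (t - 6)*(t + 1)*(t + 6).
Partial-fraction decomposition: 3/(4*(t + 6)) + 1/(7*(t + 1)) + 31/(28*(t - 6)).
Integrate each term: A/(t−a) contributes A·log|t−a|.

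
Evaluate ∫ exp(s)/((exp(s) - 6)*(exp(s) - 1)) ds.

Let u = e^s, du = e^s ds.
The integral becomes ∫ du/((u-1)(u-6)); decompose into partial fractions.

log(exp(s) - 6)/5 - log(exp(s) - 1)/5 + C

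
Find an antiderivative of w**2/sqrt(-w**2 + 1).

-w*sqrt(-w**2 + 1)/2 + asin(w)/2 + C

Substitute w = sin(θ), so dw = cos(θ) dθ and the radical becomes sqrt(-w**2 + 1) = cos(θ) by the Pythagorean identity.
Integrate the resulting trig expression in θ, then back-substitute θ = asin(w), sin(θ) = w, cos(θ) = sqrt(-w**2 + 1) (absorbing any constant into C).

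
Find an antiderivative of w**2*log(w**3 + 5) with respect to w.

Let u = w**3 + 5, so du = (3*w**2) dw.
The integral becomes (1/3)·∫ log(u) du; integrate by parts with u′=log(u), dv′=du.

w**3*log(w**3 + 5)/3 - w**3/3 + 5*log(w**3 + 5)/3 + C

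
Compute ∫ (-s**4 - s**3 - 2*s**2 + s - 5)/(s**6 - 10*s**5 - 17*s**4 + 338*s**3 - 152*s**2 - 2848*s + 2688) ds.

Factor the denominator: (s - 7)*(s - 6)*(s - 4)*(s - 1)*(s + 4)**2.
Partial-fraction decomposition: 46109/(1936000*(s + 4)) - 233/(4400*(s + 4)**2) + 4/(1125*(s - 1)) - 353/(1152*(s - 4)) + 1583/(1000*(s - 6)) - 1420/(1089*(s - 7)).
Integrate each term; A/(s−a) gives A·log|s−a|; A/(s−a)² gives −A/(s−a).

-1420*log(s - 7)/1089 + 1583*log(s - 6)/1000 - 353*log(s - 4)/1152 + 4*log(s - 1)/1125 + 46109*log(s + 4)/1936000 + 233/(4400*s + 17600) + C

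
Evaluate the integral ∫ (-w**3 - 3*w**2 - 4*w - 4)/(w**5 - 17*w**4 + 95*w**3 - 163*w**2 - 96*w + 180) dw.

11364*log(w - 6)/1225 - 28*log(w - 5)/3 + 3*log(w - 1)/50 - log(w + 1)/294 + 352/(35*w - 210) + C

Factor the denominator: (w - 6)**2*(w - 5)*(w - 1)*(w + 1).
Partial-fraction decomposition: -1/(294*(w + 1)) + 3/(50*(w - 1)) - 28/(3*(w - 5)) + 11364/(1225*(w - 6)) - 352/(35*(w - 6)**2).
Integrate each term; A/(w−a) gives A·log|w−a|; A/(w−a)² gives −A/(w−a).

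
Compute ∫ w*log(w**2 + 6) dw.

Let u = w**2 + 6, so du = (2*w) dw.
The integral becomes (1/2)·∫ log(u) du; integrate by parts with u′=log(u), dv′=du.

w**2*log(w**2 + 6)/2 - w**2/2 + 3*log(w**2 + 6) + C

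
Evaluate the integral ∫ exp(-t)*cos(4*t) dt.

Let I denote the integral. Integrate by parts with u = cos(4*t), dv = exp(-t) dt, so v = -exp(-t): I = -exp(-t)*cos(4*t) − 4·∫ exp(-t)*sin(4*t) dt.
Apply parts again with u = sin(4*t), dv = exp(-t) dt: ∫ exp(-t)*sin(4*t) dt = -exp(-t)*sin(4*t) + 4·I. Substituting back brings back I: I = 4*exp(-t)*sin(4*t) - exp(-t)*cos(4*t) − 16·I.
Solving for I: (1 + 16)·I equals the remaining terms, so I = (1/17)·(4*exp(-t)*sin(4*t) - exp(-t)*cos(4*t)).

4*exp(-t)*sin(4*t)/17 - exp(-t)*cos(4*t)/17 + C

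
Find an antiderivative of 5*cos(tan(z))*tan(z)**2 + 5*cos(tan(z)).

5*sin(tan(z)) + C

Let u = tan(z), so du = (tan(z)**2 + 1) dz.
Rewriting, the integral becomes 5·∫ cos(u) du = 5·sin(u).
Substituting back, u = tan(z).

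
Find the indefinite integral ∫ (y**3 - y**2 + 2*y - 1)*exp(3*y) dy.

(9*y**3 - 18*y**2 + 30*y - 19)*exp(3*y)/27 + C

Use integration by parts with u = y**3 - y**2 + 2*y - 1, dv = exp(3*y) dy, so v = exp(3*y)/3.
Apply parts 3 times (tabular method): alternate signs, differentiate u down to 0, integrate dv up.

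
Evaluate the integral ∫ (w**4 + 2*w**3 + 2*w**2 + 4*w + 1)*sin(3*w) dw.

-w**4*cos(3*w)/3 + 4*w**3*sin(3*w)/9 - 2*w**3*cos(3*w)/3 + 2*w**2*sin(3*w)/3 - 2*w**2*cos(3*w)/9 + 4*w*sin(3*w)/27 - 8*w*cos(3*w)/9 + 8*sin(3*w)/27 - 23*cos(3*w)/81 + C

Use integration by parts with u = w**4 + 2*w**3 + 2*w**2 + 4*w + 1, dv = sin(3*w) dw, so v = -cos(3*w)/3.
Apply parts 4 times (tabular method): alternate signs, differentiate u down to 0, integrate dv up.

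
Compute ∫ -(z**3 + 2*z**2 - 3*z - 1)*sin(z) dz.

z**3*cos(z) - 3*z**2*sin(z) + 2*z**2*cos(z) - 4*z*sin(z) - 9*z*cos(z) + 9*sin(z) - 5*cos(z) + C

Use integration by parts with u = z**3 + 2*z**2 - 3*z - 1, dv = -sin(z) dz, so v = cos(z).
Apply parts 3 times (tabular method): alternate signs, differentiate u down to 0, integrate dv up.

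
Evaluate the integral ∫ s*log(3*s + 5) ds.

s**2*log(3*s + 5)/2 - s**2/4 + 5*s/6 - 25*log(3*s + 5)/18 + C

Use integration by parts with u = log(3*s + 5), dv = s ds.
Then du = 3/(3*s + 5) ds and v = s**2/2.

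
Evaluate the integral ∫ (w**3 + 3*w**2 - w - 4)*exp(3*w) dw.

Use integration by parts with u = w**3 + 3*w**2 - w - 4, dv = exp(3*w) dw, so v = exp(3*w)/3.
Apply parts 3 times (tabular method): alternate signs, differentiate u down to 0, integrate dv up.

(9*w**3 + 18*w**2 - 21*w - 29)*exp(3*w)/27 + C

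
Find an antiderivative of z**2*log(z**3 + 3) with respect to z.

z**3*log(z**3 + 3)/3 - z**3/3 + log(z**3 + 3) + C

Let u = z**3 + 3, so du = (3*z**2) dz.
The integral becomes (1/3)·∫ log(u) du; integrate by parts with u′=log(u), dv′=du.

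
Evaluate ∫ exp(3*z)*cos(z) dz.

exp(3*z)*sin(z)/10 + 3*exp(3*z)*cos(z)/10 + C

Let I denote the integral. Integrate by parts with u = cos(z), dv = exp(3*z) dz, so v = exp(3*z)/3: I = exp(3*z)*cos(z)/3 + (1/3)·∫ exp(3*z)*sin(z) dz.
Apply parts again with u = sin(z), dv = exp(3*z) dz: ∫ exp(3*z)*sin(z) dz = exp(3*z)*sin(z)/3 − (1/3)·I. Substituting back brings back I: I = exp(3*z)*sin(z)/9 + exp(3*z)*cos(z)/3 − (1/9)·I.
Solving for I: (1 + 1/9)·I equals the remaining terms, so I = (9/10)·(exp(3*z)*sin(z)/9 + exp(3*z)*cos(z)/3).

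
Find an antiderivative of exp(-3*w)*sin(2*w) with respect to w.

Let I denote the integral. Integrate by parts with u = sin(2*w), dv = exp(-3*w) dw, so v = -exp(-3*w)/3: I = -exp(-3*w)*sin(2*w)/3 + (2/3)·∫ exp(-3*w)*cos(2*w) dw.
Apply parts again with u = cos(2*w), dv = exp(-3*w) dw: ∫ exp(-3*w)*cos(2*w) dw = -exp(-3*w)*cos(2*w)/3 − (2/3)·I. Substituting back brings back I: I = -exp(-3*w)*sin(2*w)/3 - 2*exp(-3*w)*cos(2*w)/9 − (4/9)·I.
Solving for I: (1 + 4/9)·I equals the remaining terms, so I = (9/13)·(-exp(-3*w)*sin(2*w)/3 - 2*exp(-3*w)*cos(2*w)/9).

-3*exp(-3*w)*sin(2*w)/13 - 2*exp(-3*w)*cos(2*w)/13 + C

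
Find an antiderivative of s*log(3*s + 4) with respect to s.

s**2*log(3*s + 4)/2 - s**2/4 + 2*s/3 - 8*log(3*s + 4)/9 + C

Use integration by parts with u = log(3*s + 4), dv = s ds.
Then du = 3/(3*s + 4) ds and v = s**2/2.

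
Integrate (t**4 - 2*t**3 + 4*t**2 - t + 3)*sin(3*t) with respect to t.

Use integration by parts with u = t**4 - 2*t**3 + 4*t**2 - t + 3, dv = sin(3*t) dt, so v = -cos(3*t)/3.
Apply parts 4 times (tabular method): alternate signs, differentiate u down to 0, integrate dv up.

-t**4*cos(3*t)/3 + 4*t**3*sin(3*t)/9 + 2*t**3*cos(3*t)/3 - 2*t**2*sin(3*t)/3 - 8*t**2*cos(3*t)/9 + 16*t*sin(3*t)/27 - t*cos(3*t)/9 + sin(3*t)/27 - 65*cos(3*t)/81 + C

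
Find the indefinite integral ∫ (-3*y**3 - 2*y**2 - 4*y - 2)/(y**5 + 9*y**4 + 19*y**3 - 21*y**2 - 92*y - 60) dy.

Factor the denominator: (y - 2)*(y + 1)*(y + 2)*(y + 3)*(y + 5).
Partial-fraction decomposition: 49/(24*(y + 5)) - 73/(20*(y + 3)) + 11/(6*(y + 2)) - 1/(8*(y + 1)) - 1/(10*(y - 2)).
Integrate each term: A/(y−a) contributes A·log|y−a|.

-log(y - 2)/10 - log(y + 1)/8 + 11*log(y + 2)/6 - 73*log(y + 3)/20 + 49*log(y + 5)/24 + C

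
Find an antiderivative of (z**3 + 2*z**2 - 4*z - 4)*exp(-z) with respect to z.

Use integration by parts with u = z**3 + 2*z**2 - 4*z - 4, dv = exp(-z) dz, so v = -exp(-z).
Apply parts 3 times (tabular method): alternate signs, differentiate u down to 0, integrate dv up.

(-z**3 - 5*z**2 - 6*z - 2)*exp(-z) + C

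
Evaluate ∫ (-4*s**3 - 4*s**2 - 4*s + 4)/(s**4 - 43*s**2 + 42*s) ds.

Factor the denominator: s*(s - 6)*(s - 1)*(s + 7).
Partial-fraction decomposition: -151/(91*(s + 7)) + 1/(5*(s - 1)) - 514/(195*(s - 6)) + 2/(21*s).
Integrate each term: A/(s−a) contributes A·log|s−a|.

2*log(s)/21 - 514*log(s - 6)/195 + log(s - 1)/5 - 151*log(s + 7)/91 + C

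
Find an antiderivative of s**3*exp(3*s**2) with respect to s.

Let u = s², du = 2s ds; rewrite as (1/2)∫ u^1·exp(3u) du.
Now integrate by parts 1 time.

(3*s**2 - 1)*exp(3*s**2)/18 + C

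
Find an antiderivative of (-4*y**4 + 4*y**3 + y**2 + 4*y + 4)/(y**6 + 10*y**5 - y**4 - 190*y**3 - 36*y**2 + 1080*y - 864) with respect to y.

-191*log(y - 3)/1134 + log(y - 2)/24 + 9*log(y - 1)/490 + 319*log(y + 4)/210 - 44791*log(y + 6)/31752 + 377/(63*y + 378) + C

Factor the denominator: (y - 3)*(y - 2)*(y - 1)*(y + 4)*(y + 6)**2.
Partial-fraction decomposition: -44791/(31752*(y + 6)) - 377/(63*(y + 6)**2) + 319/(210*(y + 4)) + 9/(490*(y - 1)) + 1/(24*(y - 2)) - 191/(1134*(y - 3)).
Integrate each term; A/(y−a) gives A·log|y−a|; A/(y−a)² gives −A/(y−a).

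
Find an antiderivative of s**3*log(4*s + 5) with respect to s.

s**4*log(4*s + 5)/4 - s**4/16 + 5*s**3/48 - 25*s**2/128 + 125*s/256 - 625*log(4*s + 5)/1024 + C

Use integration by parts with u = log(4*s + 5), dv = s**3 ds.
Then du = 4/(4*s + 5) ds and v = s**4/4.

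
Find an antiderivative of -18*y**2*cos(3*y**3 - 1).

-2*sin(3*y**3 - 1) + C

Let u = 3*y**3 - 1, so du = (9*y**2) dy.
Rewriting, the integral becomes -2·∫ cos(u) du = -2·sin(u).
Substituting back, u = 3*y**3 - 1.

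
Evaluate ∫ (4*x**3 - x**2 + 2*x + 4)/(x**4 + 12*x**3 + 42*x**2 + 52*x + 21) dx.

3*log(x + 1)/2 - 119*log(x + 3)/16 + 159*log(x + 7)/16 + 1/(4*x + 4) + C

Factor the denominator: (x + 1)**2*(x + 3)*(x + 7).
Partial-fraction decomposition: 159/(16*(x + 7)) - 119/(16*(x + 3)) + 3/(2*(x + 1)) - 1/(4*(x + 1)**2).
Integrate each term; A/(x−a) gives A·log|x−a|; A/(x−a)² gives −A/(x−a).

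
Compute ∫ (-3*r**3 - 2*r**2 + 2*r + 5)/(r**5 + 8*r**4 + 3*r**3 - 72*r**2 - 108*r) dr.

Factor the denominator: r*(r - 3)*(r + 2)*(r + 3)*(r + 6).
Partial-fraction decomposition: 569/(648*(r + 6)) - 31/(27*(r + 3)) + 17/(40*(r + 2)) - 44/(405*(r - 3)) - 5/(108*r).
Integrate each term: A/(r−a) contributes A·log|r−a|.

-5*log(r)/108 - 44*log(r - 3)/405 + 17*log(r + 2)/40 - 31*log(r + 3)/27 + 569*log(r + 6)/648 + C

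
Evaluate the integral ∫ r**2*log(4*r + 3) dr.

Use integration by parts with u = log(4*r + 3), dv = r**2 dr.
Then du = 4/(4*r + 3) dr and v = r**3/3.

r**3*log(4*r + 3)/3 - r**3/9 + r**2/8 - 3*r/16 + 9*log(4*r + 3)/64 + C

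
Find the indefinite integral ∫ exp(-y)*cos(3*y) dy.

3*exp(-y)*sin(3*y)/10 - exp(-y)*cos(3*y)/10 + C

Let I denote the integral. Integrate by parts with u = cos(3*y), dv = exp(-y) dy, so v = -exp(-y): I = -exp(-y)*cos(3*y) − 3·∫ exp(-y)*sin(3*y) dy.
Apply parts again with u = sin(3*y), dv = exp(-y) dy: ∫ exp(-y)*sin(3*y) dy = -exp(-y)*sin(3*y) + 3·I. Substituting back brings back I: I = 3*exp(-y)*sin(3*y) - exp(-y)*cos(3*y) − 9·I.
Solving for I: (1 + 9)·I equals the remaining terms, so I = (1/10)·(3*exp(-y)*sin(3*y) - exp(-y)*cos(3*y)).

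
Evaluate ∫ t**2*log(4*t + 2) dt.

t**3*log(4*t + 2)/3 - t**3/9 + t**2/12 - t/12 + log(2*t + 1)/24 + C

Use integration by parts with u = log(4*t + 2), dv = t**2 dt.
Then du = 4/(4*t + 2) dt and v = t**3/3.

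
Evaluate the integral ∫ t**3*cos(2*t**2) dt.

t**2*sin(2*t**2)/4 + cos(2*t**2)/8 + C

Let u = t², du = 2t dt; rewrite as (1/2)∫ u^1·cos(2u) du.
Now integrate by parts 1 time.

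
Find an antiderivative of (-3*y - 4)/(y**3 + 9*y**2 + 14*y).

Factor the denominator: y*(y + 2)*(y + 7).
Partial-fraction decomposition: 17/(35*(y + 7)) - 1/(5*(y + 2)) - 2/(7*y).
Integrate each term: A/(y−a) contributes A·log|y−a|.

-2*log(y)/7 - log(y + 2)/5 + 17*log(y + 7)/35 + C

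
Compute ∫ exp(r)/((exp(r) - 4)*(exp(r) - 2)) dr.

Let u = e^r, du = e^r dr.
The integral becomes ∫ du/((u-2)(u-4)); decompose into partial fractions.

log(exp(r) - 4)/2 - log(exp(r) - 2)/2 + C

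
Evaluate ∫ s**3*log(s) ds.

s**4*log(s)/4 - s**4/16 + C

Use integration by parts with u = log(s), dv = s**3 ds.
Then du = 1/s ds and v = s**4/4.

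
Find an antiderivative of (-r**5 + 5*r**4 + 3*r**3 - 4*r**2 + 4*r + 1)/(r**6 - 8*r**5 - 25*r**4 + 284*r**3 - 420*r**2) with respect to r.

-491*log(r)/44100 - 394*log(r - 7)/637 - 148*log(r - 5)/825 + 13*log(r - 2)/96 - 13441*log(r + 6)/41184 + 1/(420*r) + C

Factor the denominator: r**2*(r - 7)*(r - 5)*(r - 2)*(r + 6).
Partial-fraction decomposition: -13441/(41184*(r + 6)) + 13/(96*(r - 2)) - 148/(825*(r - 5)) - 394/(637*(r - 7)) - 491/(44100*r) - 1/(420*r**2).
Integrate each term; A/(r−a) gives A·log|r−a|; A/(r−a)² gives −A/(r−a).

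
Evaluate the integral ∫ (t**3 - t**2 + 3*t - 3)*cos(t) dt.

t**3*sin(t) - t**2*sin(t) + 3*t**2*cos(t) - 3*t*sin(t) - 2*t*cos(t) - sin(t) - 3*cos(t) + C

Use integration by parts with u = t**3 - t**2 + 3*t - 3, dv = cos(t) dt, so v = sin(t).
Apply parts 3 times (tabular method): alternate signs, differentiate u down to 0, integrate dv up.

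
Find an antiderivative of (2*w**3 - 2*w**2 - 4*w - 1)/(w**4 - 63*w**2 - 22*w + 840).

Factor the denominator: (w - 7)*(w - 4)*(w + 5)*(w + 6).
Partial-fraction decomposition: 37/(10*(w + 6)) - 281/(108*(w + 5)) - 79/(270*(w - 4)) + 43/(36*(w - 7)).
Integrate each term: A/(w−a) contributes A·log|w−a|.

43*log(w - 7)/36 - 79*log(w - 4)/270 - 281*log(w + 5)/108 + 37*log(w + 6)/10 + C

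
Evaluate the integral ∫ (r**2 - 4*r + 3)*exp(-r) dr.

(-r**2 + 2*r - 1)*exp(-r) + C

Use integration by parts with u = r**2 - 4*r + 3, dv = exp(-r) dr, so v = -exp(-r).
Apply parts 2 times (tabular method): alternate signs, differentiate u down to 0, integrate dv up.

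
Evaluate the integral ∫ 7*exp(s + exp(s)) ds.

Let u = exp(s), so du = (exp(s)) ds.
Rewriting, the integral becomes 7·∫ e^u du = 7·e^u.
Substituting back, u = exp(s).

7*exp(exp(s)) + C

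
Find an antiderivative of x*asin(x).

Use integration by parts with u = arcsin(x), dv = x dx.
Then du = 1/sqrt(-x**2 + 1) dx.

x**2*asin(x)/2 + x*sqrt(-x**2 + 1)/4 - asin(x)/4 + C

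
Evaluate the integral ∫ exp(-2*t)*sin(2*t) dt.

-exp(-2*t)*sin(2*t)/4 - exp(-2*t)*cos(2*t)/4 + C

Let I denote the integral. Integrate by parts with u = sin(2*t), dv = exp(-2*t) dt, so v = -exp(-2*t)/2: I = -exp(-2*t)*sin(2*t)/2 + ∫ exp(-2*t)*cos(2*t) dt.
Apply parts again with u = cos(2*t), dv = exp(-2*t) dt: ∫ exp(-2*t)*cos(2*t) dt = -exp(-2*t)*cos(2*t)/2 − I. Substituting back brings back I: I = -exp(-2*t)*sin(2*t)/2 - exp(-2*t)*cos(2*t)/2 − I.
Solving for I: (1 + 1)·I equals the remaining terms, so I = (1/2)·(-exp(-2*t)*sin(2*t)/2 - exp(-2*t)*cos(2*t)/2).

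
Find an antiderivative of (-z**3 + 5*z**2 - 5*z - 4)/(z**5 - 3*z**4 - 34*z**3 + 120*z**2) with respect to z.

Factor the denominator: z**2*(z - 5)*(z - 4)*(z + 6).
Partial-fraction decomposition: 211/(1980*(z + 6)) + 1/(20*(z - 4)) - 29/(275*(z - 5)) - 23/(450*z) - 1/(30*z**2).
Integrate each term; A/(z−a) gives A·log|z−a|; A/(z−a)² gives −A/(z−a).

-23*log(z)/450 - 29*log(z - 5)/275 + log(z - 4)/20 + 211*log(z + 6)/1980 + 1/(30*z) + C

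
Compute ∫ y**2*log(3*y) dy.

Use integration by parts with u = log(3*y), dv = y**2 dy.
Then du = 1/y dy and v = y**3/3.

y**3*(log(y) + log(3))/3 - y**3/9 + C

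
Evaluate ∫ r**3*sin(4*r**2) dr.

Let u = r², du = 2r dr; rewrite as (1/2)∫ u^1·sin(4u) du.
Now integrate by parts 1 time.

-r**2*cos(4*r**2)/8 + sin(4*r**2)/32 + C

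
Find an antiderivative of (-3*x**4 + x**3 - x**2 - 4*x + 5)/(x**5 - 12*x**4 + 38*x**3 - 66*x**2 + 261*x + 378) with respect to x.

-1733*log(x - 7)/116 + 3727*log(x - 6)/315 + log(x + 1)/140 + 263*log(x**2 + 9)/5220 - 1223*atan(x/3)/2610 + C

Factor the denominator: (x - 7)*(x - 6)*(x + 1)*(x**2 + 9).
Partial-fraction decomposition: (263*x - 3669)/(2610*(x**2 + 9)) + 1/(140*(x + 1)) + 3727/(315*(x - 6)) - 1733/(116*(x - 7)).
Integrate each term; A/(x−a) gives A·log|x−a|; the (Bx+D)/(x²+p²) term gives a log and an atan.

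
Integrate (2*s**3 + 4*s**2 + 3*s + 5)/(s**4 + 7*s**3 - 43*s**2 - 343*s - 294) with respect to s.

Factor the denominator: (s - 7)*(s + 1)*(s + 6)*(s + 7).
Partial-fraction decomposition: 253/(42*(s + 7)) - 301/(65*(s + 6)) - 1/(60*(s + 1)) + 227/(364*(s - 7)).
Integrate each term: A/(s−a) contributes A·log|s−a|.

227*log(s - 7)/364 - log(s + 1)/60 - 301*log(s + 6)/65 + 253*log(s + 7)/42 + C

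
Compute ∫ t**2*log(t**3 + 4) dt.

Let u = t**3 + 4, so du = (3*t**2) dt.
The integral becomes (1/3)·∫ log(u) du; integrate by parts with u′=log(u), dv′=du.

t**3*log(t**3 + 4)/3 - t**3/3 + 4*log(t**3 + 4)/3 + C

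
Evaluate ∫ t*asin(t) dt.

Use integration by parts with u = arcsin(t), dv = t dt.
Then du = 1/sqrt(-t**2 + 1) dt.

t**2*asin(t)/2 + t*sqrt(-t**2 + 1)/4 - asin(t)/4 + C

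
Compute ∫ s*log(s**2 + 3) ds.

s**2*log(s**2 + 3)/2 - s**2/2 + 3*log(s**2 + 3)/2 + C

Let u = s**2 + 3, so du = (2*s) ds.
The integral becomes (1/2)·∫ log(u) du; integrate by parts with u′=log(u), dv′=du.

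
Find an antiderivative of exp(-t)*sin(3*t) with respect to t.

-exp(-t)*sin(3*t)/10 - 3*exp(-t)*cos(3*t)/10 + C

Let I denote the integral. Integrate by parts with u = sin(3*t), dv = exp(-t) dt, so v = -exp(-t): I = -exp(-t)*sin(3*t) + 3·∫ exp(-t)*cos(3*t) dt.
Apply parts again with u = cos(3*t), dv = exp(-t) dt: ∫ exp(-t)*cos(3*t) dt = -exp(-t)*cos(3*t) − 3·I. Substituting back brings back I: I = -exp(-t)*sin(3*t) - 3*exp(-t)*cos(3*t) − 9·I.
Solving for I: (1 + 9)·I equals the remaining terms, so I = (1/10)·(-exp(-t)*sin(3*t) - 3*exp(-t)*cos(3*t)).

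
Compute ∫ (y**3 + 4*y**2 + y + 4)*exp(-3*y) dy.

(-9*y**3 - 45*y**2 - 39*y - 49)*exp(-3*y)/27 + C

Use integration by parts with u = y**3 + 4*y**2 + y + 4, dv = exp(-3*y) dy, so v = -exp(-3*y)/3.
Apply parts 3 times (tabular method): alternate signs, differentiate u down to 0, integrate dv up.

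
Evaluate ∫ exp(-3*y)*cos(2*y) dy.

2*exp(-3*y)*sin(2*y)/13 - 3*exp(-3*y)*cos(2*y)/13 + C

Let I denote the integral. Integrate by parts with u = cos(2*y), dv = exp(-3*y) dy, so v = -exp(-3*y)/3: I = -exp(-3*y)*cos(2*y)/3 − (2/3)·∫ exp(-3*y)*sin(2*y) dy.
Apply parts again with u = sin(2*y), dv = exp(-3*y) dy: ∫ exp(-3*y)*sin(2*y) dy = -exp(-3*y)*sin(2*y)/3 + (2/3)·I. Substituting back brings back I: I = 2*exp(-3*y)*sin(2*y)/9 - exp(-3*y)*cos(2*y)/3 − (4/9)·I.
Solving for I: (1 + 4/9)·I equals the remaining terms, so I = (9/13)·(2*exp(-3*y)*sin(2*y)/9 - exp(-3*y)*cos(2*y)/3).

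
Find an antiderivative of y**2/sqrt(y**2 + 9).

y*sqrt(y**2 + 9)/2 - 9*log(y + sqrt(y**2 + 9))/2 + C

Substitute y = 3·tan(θ), so dy = 3·sec(θ)^2 dθ and the radical becomes sqrt(y**2 + 9) = 3·sec(θ) by the Pythagorean identity.
Integrate the resulting trig expression in θ, then back-substitute tan(θ) = y/3, sec(θ) = sqrt(y**2 + 9)/3 (absorbing any constant into C).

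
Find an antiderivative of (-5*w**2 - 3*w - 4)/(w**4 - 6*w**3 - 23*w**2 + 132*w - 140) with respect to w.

Factor the denominator: (w - 7)*(w - 2)**2*(w + 5).
Partial-fraction decomposition: 19/(98*(w + 5)) + 173/(245*(w - 2)) + 6/(7*(w - 2)**2) - 9/(10*(w - 7)).
Integrate each term; A/(w−a) gives A·log|w−a|; A/(w−a)² gives −A/(w−a).

-9*log(w - 7)/10 + 173*log(w - 2)/245 + 19*log(w + 5)/98 - 6/(7*w - 14) + C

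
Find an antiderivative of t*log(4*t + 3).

Use integration by parts with u = log(4*t + 3), dv = t dt.
Then du = 4/(4*t + 3) dt and v = t**2/2.

t**2*log(4*t + 3)/2 - t**2/4 + 3*t/8 - 9*log(4*t + 3)/32 + C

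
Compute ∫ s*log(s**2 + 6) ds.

s**2*log(s**2 + 6)/2 - s**2/2 + 3*log(s**2 + 6) + C

Let u = s**2 + 6, so du = (2*s) ds.
The integral becomes (1/2)·∫ log(u) du; integrate by parts with u′=log(u), dv′=du.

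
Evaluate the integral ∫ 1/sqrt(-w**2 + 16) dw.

Substitute w = 4·sin(θ), so dw = 4·cos(θ) dθ and the radical becomes sqrt(-w**2 + 16) = 4·cos(θ) by the Pythagorean identity.
Integrate the resulting trig expression in θ, then back-substitute θ = asin(w/4), sin(θ) = w/4, cos(θ) = sqrt(-w**2 + 16)/4 (absorbing any constant into C).

asin(w/4) + C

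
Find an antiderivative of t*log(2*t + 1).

t**2*log(2*t + 1)/2 - t**2/4 + t/4 - log(2*t + 1)/8 + C

Use integration by parts with u = log(2*t + 1), dv = t dt.
Then du = 2/(2*t + 1) dt and v = t**2/2.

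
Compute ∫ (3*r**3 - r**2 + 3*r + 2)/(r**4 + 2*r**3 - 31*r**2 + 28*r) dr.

log(r)/14 + 95*log(r - 4)/66 - 7*log(r - 1)/24 + 1097*log(r + 7)/616 + C

Factor the denominator: r*(r - 4)*(r - 1)*(r + 7).
Partial-fraction decomposition: 1097/(616*(r + 7)) - 7/(24*(r - 1)) + 95/(66*(r - 4)) + 1/(14*r).
Integrate each term: A/(r−a) contributes A·log|r−a|.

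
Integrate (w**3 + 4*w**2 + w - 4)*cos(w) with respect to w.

Use integration by parts with u = w**3 + 4*w**2 + w - 4, dv = cos(w) dw, so v = sin(w).
Apply parts 3 times (tabular method): alternate signs, differentiate u down to 0, integrate dv up.

w**3*sin(w) + 4*w**2*sin(w) + 3*w**2*cos(w) - 5*w*sin(w) + 8*w*cos(w) - 12*sin(w) - 5*cos(w) + C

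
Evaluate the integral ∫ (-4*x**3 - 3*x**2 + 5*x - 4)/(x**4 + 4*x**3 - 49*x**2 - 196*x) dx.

Factor the denominator: x*(x - 7)*(x + 4)*(x + 7).
Partial-fraction decomposition: -593/(147*(x + 7)) + 46/(33*(x + 4)) - 744/(539*(x - 7)) + 1/(49*x).
Integrate each term: A/(x−a) contributes A·log|x−a|.

log(x)/49 - 744*log(x - 7)/539 + 46*log(x + 4)/33 - 593*log(x + 7)/147 + C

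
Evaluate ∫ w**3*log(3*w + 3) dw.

Use integration by parts with u = log(3*w + 3), dv = w**3 dw.
Then du = 3/(3*w + 3) dw and v = w**4/4.

w**4*log(3*w + 3)/4 - w**4/16 + w**3/12 - w**2/8 + w/4 - log(w + 1)/4 + C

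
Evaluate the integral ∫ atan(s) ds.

Use integration by parts with u = arctan(s), dv = ds.
Then du = 1/(s**2 + 1) ds.

s*atan(s) - log(s**2 + 1)/2 + C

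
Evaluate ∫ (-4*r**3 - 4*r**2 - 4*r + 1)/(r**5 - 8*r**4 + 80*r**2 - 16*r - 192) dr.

-1031*log(r - 6)/512 + 335*log(r - 4)/144 - 55*log(r - 2)/128 + 539*log(r + 2)/4608 + 25/(192*r + 384) + C

Factor the denominator: (r - 6)*(r - 4)*(r - 2)*(r + 2)**2.
Partial-fraction decomposition: 539/(4608*(r + 2)) - 25/(192*(r + 2)**2) - 55/(128*(r - 2)) + 335/(144*(r - 4)) - 1031/(512*(r - 6)).
Integrate each term; A/(r−a) gives A·log|r−a|; A/(r−a)² gives −A/(r−a).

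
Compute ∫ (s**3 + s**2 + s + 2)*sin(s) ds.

Use integration by parts with u = s**3 + s**2 + s + 2, dv = sin(s) ds, so v = -cos(s).
Apply parts 3 times (tabular method): alternate signs, differentiate u down to 0, integrate dv up.

-s**3*cos(s) + 3*s**2*sin(s) - s**2*cos(s) + 2*s*sin(s) + 5*s*cos(s) - 5*sin(s) + C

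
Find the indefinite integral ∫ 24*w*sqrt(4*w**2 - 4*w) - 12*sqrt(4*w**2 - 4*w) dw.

Let u = 4*w**2 - 4*w, so du = (8*w - 4) dw.
Rewriting, the integral becomes 3·∫ √u du = 3·(2/3)u^(3/2).
Substituting back, u = 4*w**2 - 4*w.

2*(4*w**2 - 4*w)**(3/2) + C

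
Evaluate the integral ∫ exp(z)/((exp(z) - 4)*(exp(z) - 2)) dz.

log(exp(z) - 4)/2 - log(exp(z) - 2)/2 + C

Let u = e^z, du = e^z dz.
The integral becomes ∫ du/((u-2)(u-4)); decompose into partial fractions.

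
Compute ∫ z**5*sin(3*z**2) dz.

-z**4*cos(3*z**2)/6 + z**2*sin(3*z**2)/9 + cos(3*z**2)/27 + C

Let u = z², du = 2z dz; rewrite as (1/2)∫ u^2·sin(3u) du.
Now integrate by parts 2 times.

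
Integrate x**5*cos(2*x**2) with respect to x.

Let u = x², du = 2x dx; rewrite as (1/2)∫ u^2·cos(2u) du.
Now integrate by parts 2 times.

x**4*sin(2*x**2)/4 + x**2*cos(2*x**2)/4 - sin(2*x**2)/8 + C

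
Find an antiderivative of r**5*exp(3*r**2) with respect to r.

(9*r**4 - 6*r**2 + 2)*exp(3*r**2)/54 + C

Let u = r², du = 2r dr; rewrite as (1/2)∫ u^2·exp(3u) du.
Now integrate by parts 2 times.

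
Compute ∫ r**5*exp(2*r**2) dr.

(2*r**4 - 2*r**2 + 1)*exp(2*r**2)/8 + C

Let u = r², du = 2r dr; rewrite as (1/2)∫ u^2·exp(2u) du.
Now integrate by parts 2 times.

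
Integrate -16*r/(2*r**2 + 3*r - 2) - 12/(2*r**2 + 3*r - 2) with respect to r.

Let u = 2*r**2 + 3*r - 2, so du = (4*r + 3) dr.
Rewriting, the integral becomes -4·∫ 1/u du = -4·log(u).
Substituting back, u = 2*r**2 + 3*r - 2.

-4*log(2*r**2 + 3*r - 2) + C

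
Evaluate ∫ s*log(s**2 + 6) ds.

Let u = s**2 + 6, so du = (2*s) ds.
The integral becomes (1/2)·∫ log(u) du; integrate by parts with u′=log(u), dv′=du.

s**2*log(s**2 + 6)/2 - s**2/2 + 3*log(s**2 + 6) + C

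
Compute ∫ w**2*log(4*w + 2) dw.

w**3*log(4*w + 2)/3 - w**3/9 + w**2/12 - w/12 + log(2*w + 1)/24 + C

Use integration by parts with u = log(4*w + 2), dv = w**2 dw.
Then du = 4/(4*w + 2) dw and v = w**3/3.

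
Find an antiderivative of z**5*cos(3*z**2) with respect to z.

z**4*sin(3*z**2)/6 + z**2*cos(3*z**2)/9 - sin(3*z**2)/27 + C

Let u = z², du = 2z dz; rewrite as (1/2)∫ u^2·cos(3u) du.
Now integrate by parts 2 times.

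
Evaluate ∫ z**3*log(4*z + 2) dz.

z**4*log(4*z + 2)/4 - z**4/16 + z**3/24 - z**2/32 + z/32 - log(2*z + 1)/64 + C

Use integration by parts with u = log(4*z + 2), dv = z**3 dz.
Then du = 4/(4*z + 2) dz and v = z**4/4.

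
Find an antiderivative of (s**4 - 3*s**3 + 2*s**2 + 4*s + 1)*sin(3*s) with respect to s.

-s**4*cos(3*s)/3 + 4*s**3*sin(3*s)/9 + s**3*cos(3*s) - s**2*sin(3*s) - 2*s**2*cos(3*s)/9 + 4*s*sin(3*s)/27 - 2*s*cos(3*s) + 2*sin(3*s)/3 - 23*cos(3*s)/81 + C

Use integration by parts with u = s**4 - 3*s**3 + 2*s**2 + 4*s + 1, dv = sin(3*s) ds, so v = -cos(3*s)/3.
Apply parts 4 times (tabular method): alternate signs, differentiate u down to 0, integrate dv up.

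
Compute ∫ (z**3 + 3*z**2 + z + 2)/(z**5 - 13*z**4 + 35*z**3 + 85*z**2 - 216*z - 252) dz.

499*log(z - 7)/288 - 83*log(z - 6)/42 + 59*log(z - 3)/240 - 3*log(z + 1)/224 + log(z + 2)/90 + C

Factor the denominator: (z - 7)*(z - 6)*(z - 3)*(z + 1)*(z + 2).
Partial-fraction decomposition: 1/(90*(z + 2)) - 3/(224*(z + 1)) + 59/(240*(z - 3)) - 83/(42*(z - 6)) + 499/(288*(z - 7)).
Integrate each term: A/(z−a) contributes A·log|z−a|.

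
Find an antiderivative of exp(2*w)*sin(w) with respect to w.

2*exp(2*w)*sin(w)/5 - exp(2*w)*cos(w)/5 + C

Let I denote the integral. Integrate by parts with u = sin(w), dv = exp(2*w) dw, so v = exp(2*w)/2: I = exp(2*w)*sin(w)/2 − (1/2)·∫ exp(2*w)*cos(w) dw.
Apply parts again with u = cos(w), dv = exp(2*w) dw: ∫ exp(2*w)*cos(w) dw = exp(2*w)*cos(w)/2 + (1/2)·I. Substituting back brings back I: I = exp(2*w)*sin(w)/2 - exp(2*w)*cos(w)/4 − (1/4)·I.
Solving for I: (1 + 1/4)·I equals the remaining terms, so I = (4/5)·(exp(2*w)*sin(w)/2 - exp(2*w)*cos(w)/4).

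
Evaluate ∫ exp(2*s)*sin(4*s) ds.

Let I denote the integral. Integrate by parts with u = sin(4*s), dv = exp(2*s) ds, so v = exp(2*s)/2: I = exp(2*s)*sin(4*s)/2 − 2·∫ exp(2*s)*cos(4*s) ds.
Apply parts again with u = cos(4*s), dv = exp(2*s) ds: ∫ exp(2*s)*cos(4*s) ds = exp(2*s)*cos(4*s)/2 + 2·I. Substituting back brings back I: I = exp(2*s)*sin(4*s)/2 - exp(2*s)*cos(4*s) − 4·I.
Solving for I: (1 + 4)·I equals the remaining terms, so I = (1/5)·(exp(2*s)*sin(4*s)/2 - exp(2*s)*cos(4*s)).

exp(2*s)*sin(4*s)/10 - exp(2*s)*cos(4*s)/5 + C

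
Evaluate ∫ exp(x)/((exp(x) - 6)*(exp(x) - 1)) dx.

log(exp(x) - 6)/5 - log(exp(x) - 1)/5 + C

Let u = e^x, du = e^x dx.
The integral becomes ∫ du/((u-1)(u-6)); decompose into partial fractions.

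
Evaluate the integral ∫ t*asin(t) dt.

Use integration by parts with u = arcsin(t), dv = t dt.
Then du = 1/sqrt(-t**2 + 1) dt.

t**2*asin(t)/2 + t*sqrt(-t**2 + 1)/4 - asin(t)/4 + C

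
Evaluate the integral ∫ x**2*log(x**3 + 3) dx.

x**3*log(x**3 + 3)/3 - x**3/3 + log(x**3 + 3) + C

Let u = x**3 + 3, so du = (3*x**2) dx.
The integral becomes (1/3)·∫ log(u) du; integrate by parts with u′=log(u), dv′=du.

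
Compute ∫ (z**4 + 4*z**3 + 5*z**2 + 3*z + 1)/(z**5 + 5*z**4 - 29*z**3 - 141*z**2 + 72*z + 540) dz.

211*log(z - 5)/352 - log(z - 2)/8 - 65*log(z + 3)/288 + 595*log(z + 6)/792 - 1/(12*z + 36) + C

Factor the denominator: (z - 5)*(z - 2)*(z + 3)**2*(z + 6).
Partial-fraction decomposition: 595/(792*(z + 6)) - 65/(288*(z + 3)) + 1/(12*(z + 3)**2) - 1/(8*(z - 2)) + 211/(352*(z - 5)).
Integrate each term; A/(z−a) gives A·log|z−a|; A/(z−a)² gives −A/(z−a).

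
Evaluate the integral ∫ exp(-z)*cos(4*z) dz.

4*exp(-z)*sin(4*z)/17 - exp(-z)*cos(4*z)/17 + C

Let I denote the integral. Integrate by parts with u = cos(4*z), dv = exp(-z) dz, so v = -exp(-z): I = -exp(-z)*cos(4*z) − 4·∫ exp(-z)*sin(4*z) dz.
Apply parts again with u = sin(4*z), dv = exp(-z) dz: ∫ exp(-z)*sin(4*z) dz = -exp(-z)*sin(4*z) + 4·I. Substituting back brings back I: I = 4*exp(-z)*sin(4*z) - exp(-z)*cos(4*z) − 16·I.
Solving for I: (1 + 16)·I equals the remaining terms, so I = (1/17)·(4*exp(-z)*sin(4*z) - exp(-z)*cos(4*z)).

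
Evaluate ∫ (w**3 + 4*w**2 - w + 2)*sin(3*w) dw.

Use integration by parts with u = w**3 + 4*w**2 - w + 2, dv = sin(3*w) dw, so v = -cos(3*w)/3.
Apply parts 3 times (tabular method): alternate signs, differentiate u down to 0, integrate dv up.

-w**3*cos(3*w)/3 + w**2*sin(3*w)/3 - 4*w**2*cos(3*w)/3 + 8*w*sin(3*w)/9 + 5*w*cos(3*w)/9 - 5*sin(3*w)/27 - 10*cos(3*w)/27 + C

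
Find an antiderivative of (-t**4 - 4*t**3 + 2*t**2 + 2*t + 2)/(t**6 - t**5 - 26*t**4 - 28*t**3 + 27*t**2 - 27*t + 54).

Factor the denominator: (t - 6)*(t - 1)*(t + 3)**2*(t**2 + 1).
Partial-fraction decomposition: (233*t - 119)/(3700*(t**2 + 1)) + 5293/(64800*(t + 3)) + 41/(360*(t + 3)**2) - 1/(160*(t - 1)) - 2074/(14985*(t - 6)).
Integrate each term; A/(t−a) gives A·log|t−a|; the (Bt+D)/(t²+p²) term gives a log and an atan.

-2074*log(t - 6)/14985 - log(t - 1)/160 + 5293*log(t + 3)/64800 + 233*log(t**2 + 1)/7400 - 119*atan(t)/3700 - 41/(360*t + 1080) + C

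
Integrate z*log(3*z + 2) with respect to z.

Use integration by parts with u = log(3*z + 2), dv = z dz.
Then du = 3/(3*z + 2) dz and v = z**2/2.

z**2*log(3*z + 2)/2 - z**2/4 + z/3 - 2*log(3*z + 2)/9 + C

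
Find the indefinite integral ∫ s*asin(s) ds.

s**2*asin(s)/2 + s*sqrt(-s**2 + 1)/4 - asin(s)/4 + C

Use integration by parts with u = arcsin(s), dv = s ds.
Then du = 1/sqrt(-s**2 + 1) ds.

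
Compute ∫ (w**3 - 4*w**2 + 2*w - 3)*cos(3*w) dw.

Use integration by parts with u = w**3 - 4*w**2 + 2*w - 3, dv = cos(3*w) dw, so v = sin(3*w)/3.
Apply parts 3 times (tabular method): alternate signs, differentiate u down to 0, integrate dv up.

w**3*sin(3*w)/3 - 4*w**2*sin(3*w)/3 + w**2*cos(3*w)/3 + 4*w*sin(3*w)/9 - 8*w*cos(3*w)/9 - 19*sin(3*w)/27 + 4*cos(3*w)/27 + C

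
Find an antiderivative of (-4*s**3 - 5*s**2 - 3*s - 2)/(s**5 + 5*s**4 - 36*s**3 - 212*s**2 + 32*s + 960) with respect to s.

Factor the denominator: (s - 6)*(s - 2)*(s + 4)**2*(s + 5).
Partial-fraction decomposition: 388/(77*(s + 5)) - 1457/(300*(s + 4)) + 31/(10*(s + 4)**2) + 5/(84*(s - 2)) - 133/(550*(s - 6)).
Integrate each term; A/(s−a) gives A·log|s−a|; A/(s−a)² gives −A/(s−a).

-133*log(s - 6)/550 + 5*log(s - 2)/84 - 1457*log(s + 4)/300 + 388*log(s + 5)/77 - 31/(10*s + 40) + C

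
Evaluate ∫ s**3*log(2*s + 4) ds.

s**4*log(2*s + 4)/4 - s**4/16 + s**3/6 - s**2/2 + 2*s - 4*log(s + 2) + C

Use integration by parts with u = log(2*s + 4), dv = s**3 ds.
Then du = 2/(2*s + 4) ds and v = s**4/4.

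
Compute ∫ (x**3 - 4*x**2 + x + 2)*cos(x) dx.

x**3*sin(x) - 4*x**2*sin(x) + 3*x**2*cos(x) - 5*x*sin(x) - 8*x*cos(x) + 10*sin(x) - 5*cos(x) + C

Use integration by parts with u = x**3 - 4*x**2 + x + 2, dv = cos(x) dx, so v = sin(x).
Apply parts 3 times (tabular method): alternate signs, differentiate u down to 0, integrate dv up.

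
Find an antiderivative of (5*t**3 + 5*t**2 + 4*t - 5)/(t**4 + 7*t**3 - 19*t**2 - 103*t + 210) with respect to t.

187*log(t - 3)/80 - log(t - 2) - 75*log(t + 5)/16 + 167*log(t + 7)/20 + C

Factor the denominator: (t - 3)*(t - 2)*(t + 5)*(t + 7).
Partial-fraction decomposition: 167/(20*(t + 7)) - 75/(16*(t + 5)) - 1/(t - 2) + 187/(80*(t - 3)).
Integrate each term: A/(t−a) contributes A·log|t−a|.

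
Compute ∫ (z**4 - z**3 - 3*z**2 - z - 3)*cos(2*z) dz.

z**4*sin(2*z)/2 - z**3*sin(2*z)/2 + z**3*cos(2*z) - 3*z**2*sin(2*z) - 3*z**2*cos(2*z)/4 + z*sin(2*z)/4 - 3*z*cos(2*z) + cos(2*z)/8 + C

Use integration by parts with u = z**4 - z**3 - 3*z**2 - z - 3, dv = cos(2*z) dz, so v = sin(2*z)/2.
Apply parts 4 times (tabular method): alternate signs, differentiate u down to 0, integrate dv up.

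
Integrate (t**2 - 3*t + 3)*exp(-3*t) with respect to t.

(-9*t**2 + 21*t - 20)*exp(-3*t)/27 + C

Use integration by parts with u = t**2 - 3*t + 3, dv = exp(-3*t) dt, so v = -exp(-3*t)/3.
Apply parts 2 times (tabular method): alternate signs, differentiate u down to 0, integrate dv up.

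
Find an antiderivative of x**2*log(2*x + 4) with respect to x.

x**3*log(2*x + 4)/3 - x**3/9 + x**2/3 - 4*x/3 + 8*log(x + 2)/3 + C

Use integration by parts with u = log(2*x + 4), dv = x**2 dx.
Then du = 2/(2*x + 4) dx and v = x**3/3.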